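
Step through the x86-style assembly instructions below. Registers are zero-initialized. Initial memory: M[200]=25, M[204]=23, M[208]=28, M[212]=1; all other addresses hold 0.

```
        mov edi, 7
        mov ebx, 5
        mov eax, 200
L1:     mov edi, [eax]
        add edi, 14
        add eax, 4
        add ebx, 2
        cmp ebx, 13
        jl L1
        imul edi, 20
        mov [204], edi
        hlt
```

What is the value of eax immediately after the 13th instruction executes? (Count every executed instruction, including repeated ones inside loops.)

edi=7
ebx=5
eax=200
edi=M[200]=25
edi=25+14=39
eax=200+4=204
ebx=5+2=7
cmp ebx, 13  (cmp 7,13)
jl L1: taken
edi=M[204]=23
edi=23+14=37
eax=204+4=208
ebx=7+2=9
After step 13: eax = 208.

208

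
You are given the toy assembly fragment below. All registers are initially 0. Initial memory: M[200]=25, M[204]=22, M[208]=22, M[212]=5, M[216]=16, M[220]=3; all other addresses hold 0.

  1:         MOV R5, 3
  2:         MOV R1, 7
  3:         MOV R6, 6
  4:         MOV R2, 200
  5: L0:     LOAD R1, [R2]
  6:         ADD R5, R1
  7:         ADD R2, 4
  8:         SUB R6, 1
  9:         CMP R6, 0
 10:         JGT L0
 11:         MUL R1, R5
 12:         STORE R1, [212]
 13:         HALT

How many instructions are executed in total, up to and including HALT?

43

R5=3
R1=7
R6=6
R2=200
R1=M[200]=25
R5=3+25=28
R2=200+4=204
R6=6-1=5
CMP R6, 0  (cmp 5,0)
JGT L0: taken
R1=M[204]=22
R5=28+22=50
R2=204+4=208
R6=5-1=4
CMP R6, 0  (cmp 4,0)
JGT L0: taken
R1=M[208]=22
R5=50+22=72
R2=208+4=212
R6=4-1=3
CMP R6, 0  (cmp 3,0)
JGT L0: taken
R1=M[212]=5
R5=72+5=77
R2=212+4=216
R6=3-1=2
CMP R6, 0  (cmp 2,0)
JGT L0: taken
R1=M[216]=16
R5=77+16=93
R2=216+4=220
R6=2-1=1
CMP R6, 0  (cmp 1,0)
JGT L0: taken
R1=M[220]=3
R5=93+3=96
R2=220+4=224
R6=1-1=0
CMP R6, 0  (cmp 0,0)
JGT L0: not taken
R1=3*96=288
STORE R1, [212] → M[212]=288
halt.
Total executed instructions: 43.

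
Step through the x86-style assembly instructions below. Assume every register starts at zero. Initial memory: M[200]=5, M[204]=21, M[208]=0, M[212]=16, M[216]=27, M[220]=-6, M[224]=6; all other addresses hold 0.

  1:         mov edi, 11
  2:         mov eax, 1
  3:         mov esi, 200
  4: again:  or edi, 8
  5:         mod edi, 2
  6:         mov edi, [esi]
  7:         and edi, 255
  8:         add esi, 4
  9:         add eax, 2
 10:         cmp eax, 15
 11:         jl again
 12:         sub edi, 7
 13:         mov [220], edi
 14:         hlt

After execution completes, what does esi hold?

after mov edi, 11: edi=11
after mov eax, 1: eax=1
after mov esi, 200: esi=200
after or edi, 8: edi=11|8=11
after mod edi, 2: edi=11%2=1
after mov edi, [esi]: edi=M[200]=5
after and edi, 255: edi=5&255=5
after add esi, 4: esi=200+4=204
after add eax, 2: eax=1+2=3
cmp eax, 15  (cmp 3,15)
jl again: taken
after or edi, 8: edi=5|8=13
after mod edi, 2: edi=13%2=1
after mov edi, [esi]: edi=M[204]=21
after and edi, 255: edi=21&255=21
after add esi, 4: esi=204+4=208
after add eax, 2: eax=3+2=5
cmp eax, 15  (cmp 5,15)
jl again: taken
after or edi, 8: edi=21|8=29
after mod edi, 2: edi=29%2=1
after mov edi, [esi]: edi=M[208]=0
after and edi, 255: edi=0&255=0
after add esi, 4: esi=208+4=212
after add eax, 2: eax=5+2=7
cmp eax, 15  (cmp 7,15)
jl again: taken
after or edi, 8: edi=0|8=8
after mod edi, 2: edi=8%2=0
after mov edi, [esi]: edi=M[212]=16
after and edi, 255: edi=16&255=16
after add esi, 4: esi=212+4=216
after add eax, 2: eax=7+2=9
cmp eax, 15  (cmp 9,15)
jl again: taken
after or edi, 8: edi=16|8=24
after mod edi, 2: edi=24%2=0
after mov edi, [esi]: edi=M[216]=27
after and edi, 255: edi=27&255=27
after add esi, 4: esi=216+4=220
after add eax, 2: eax=9+2=11
cmp eax, 15  (cmp 11,15)
jl again: taken
after or edi, 8: edi=27|8=27
after mod edi, 2: edi=27%2=1
after mov edi, [esi]: edi=M[220]=-6
after and edi, 255: edi=(-6)&255=250
after add esi, 4: esi=220+4=224
after add eax, 2: eax=11+2=13
cmp eax, 15  (cmp 13,15)
jl again: taken
after or edi, 8: edi=250|8=250
after mod edi, 2: edi=250%2=0
after mov edi, [esi]: edi=M[224]=6
after and edi, 255: edi=6&255=6
after add esi, 4: esi=224+4=228
after add eax, 2: eax=13+2=15
cmp eax, 15  (cmp 15,15)
jl again: not taken
after sub edi, 7: edi=6-7=-1
mov [220], edi → M[220]=-1
halt.

228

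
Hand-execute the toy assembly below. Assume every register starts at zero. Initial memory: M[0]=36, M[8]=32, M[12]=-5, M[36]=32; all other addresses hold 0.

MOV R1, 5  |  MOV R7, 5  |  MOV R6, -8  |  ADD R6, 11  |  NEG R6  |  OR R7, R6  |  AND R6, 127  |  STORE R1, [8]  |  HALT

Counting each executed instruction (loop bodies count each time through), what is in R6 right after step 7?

after MOV R1, 5: R1=5
after MOV R7, 5: R7=5
after MOV R6, -8: R6=-8
after ADD R6, 11: R6=(-8)+11=3
after NEG R6: R6=-(3)=-3
after OR R7, R6: R7=5|(-3)=-3
after AND R6, 127: R6=(-3)&127=125
After step 7: R6 = 125.

125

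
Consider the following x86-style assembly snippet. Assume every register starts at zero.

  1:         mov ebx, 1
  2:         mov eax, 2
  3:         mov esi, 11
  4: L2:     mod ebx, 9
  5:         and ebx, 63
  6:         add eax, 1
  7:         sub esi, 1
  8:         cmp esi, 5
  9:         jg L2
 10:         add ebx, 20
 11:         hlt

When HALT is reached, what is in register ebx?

after mov ebx, 1: ebx=1
after mov eax, 2: eax=2
after mov esi, 11: esi=11
after mod ebx, 9: ebx=1%9=1
after and ebx, 63: ebx=1&63=1
after add eax, 1: eax=2+1=3
after sub esi, 1: esi=11-1=10
cmp esi, 5  (cmp 10,5)
jg L2: taken
after mod ebx, 9: ebx=1%9=1
after and ebx, 63: ebx=1&63=1
after add eax, 1: eax=3+1=4
after sub esi, 1: esi=10-1=9
cmp esi, 5  (cmp 9,5)
jg L2: taken
after mod ebx, 9: ebx=1%9=1
after and ebx, 63: ebx=1&63=1
after add eax, 1: eax=4+1=5
after sub esi, 1: esi=9-1=8
cmp esi, 5  (cmp 8,5)
jg L2: taken
after mod ebx, 9: ebx=1%9=1
after and ebx, 63: ebx=1&63=1
after add eax, 1: eax=5+1=6
after sub esi, 1: esi=8-1=7
cmp esi, 5  (cmp 7,5)
jg L2: taken
after mod ebx, 9: ebx=1%9=1
after and ebx, 63: ebx=1&63=1
after add eax, 1: eax=6+1=7
after sub esi, 1: esi=7-1=6
cmp esi, 5  (cmp 6,5)
jg L2: taken
after mod ebx, 9: ebx=1%9=1
after and ebx, 63: ebx=1&63=1
after add eax, 1: eax=7+1=8
after sub esi, 1: esi=6-1=5
cmp esi, 5  (cmp 5,5)
jg L2: not taken
after add ebx, 20: ebx=1+20=21
halt.

21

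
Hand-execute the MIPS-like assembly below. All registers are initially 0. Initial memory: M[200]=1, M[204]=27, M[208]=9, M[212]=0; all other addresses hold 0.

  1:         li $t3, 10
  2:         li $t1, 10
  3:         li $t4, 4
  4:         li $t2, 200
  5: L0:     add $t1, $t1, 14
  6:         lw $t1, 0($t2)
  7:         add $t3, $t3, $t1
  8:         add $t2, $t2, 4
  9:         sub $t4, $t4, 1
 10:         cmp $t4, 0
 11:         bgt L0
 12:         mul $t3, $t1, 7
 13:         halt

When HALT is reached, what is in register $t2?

216

li $t3, 10 → $t3=10
li $t1, 10 → $t1=10
li $t4, 4 → $t4=4
li $t2, 200 → $t2=200
add $t1, $t1, 14 → $t1=10+14=24
lw $t1, 0($t2) → $t1=M[200]=1
add $t3, $t3, $t1 → $t3=10+1=11
add $t2, $t2, 4 → $t2=200+4=204
sub $t4, $t4, 1 → $t4=4-1=3
cmp $t4, 0  (cmp 3,0)
bgt L0: taken
add $t1, $t1, 14 → $t1=1+14=15
lw $t1, 0($t2) → $t1=M[204]=27
add $t3, $t3, $t1 → $t3=11+27=38
add $t2, $t2, 4 → $t2=204+4=208
sub $t4, $t4, 1 → $t4=3-1=2
cmp $t4, 0  (cmp 2,0)
bgt L0: taken
add $t1, $t1, 14 → $t1=27+14=41
lw $t1, 0($t2) → $t1=M[208]=9
add $t3, $t3, $t1 → $t3=38+9=47
add $t2, $t2, 4 → $t2=208+4=212
sub $t4, $t4, 1 → $t4=2-1=1
cmp $t4, 0  (cmp 1,0)
bgt L0: taken
add $t1, $t1, 14 → $t1=9+14=23
lw $t1, 0($t2) → $t1=M[212]=0
add $t3, $t3, $t1 → $t3=47+0=47
add $t2, $t2, 4 → $t2=212+4=216
sub $t4, $t4, 1 → $t4=1-1=0
cmp $t4, 0  (cmp 0,0)
bgt L0: not taken
mul $t3, $t1, 7 → $t3=0*7=0
halt.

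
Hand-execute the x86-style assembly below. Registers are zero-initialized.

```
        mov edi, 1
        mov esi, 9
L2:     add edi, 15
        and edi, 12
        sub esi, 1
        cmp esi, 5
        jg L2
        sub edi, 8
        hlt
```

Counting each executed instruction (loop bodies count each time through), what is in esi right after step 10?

mov edi, 1 → edi=1
mov esi, 9 → esi=9
add edi, 15 → edi=1+15=16
and edi, 12 → edi=16&12=0
sub esi, 1 → esi=9-1=8
cmp esi, 5  (cmp 8,5)
jg L2: taken
add edi, 15 → edi=0+15=15
and edi, 12 → edi=15&12=12
sub esi, 1 → esi=8-1=7
After step 10: esi = 7.

7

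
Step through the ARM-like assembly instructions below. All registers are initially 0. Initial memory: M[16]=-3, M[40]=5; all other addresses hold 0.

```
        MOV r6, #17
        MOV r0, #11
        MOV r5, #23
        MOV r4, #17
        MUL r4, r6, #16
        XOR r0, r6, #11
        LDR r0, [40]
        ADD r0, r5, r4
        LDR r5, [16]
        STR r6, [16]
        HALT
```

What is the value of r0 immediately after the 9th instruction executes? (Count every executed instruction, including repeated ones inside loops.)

295

MOV r6, #17 → r6=17
MOV r0, #11 → r0=11
MOV r5, #23 → r5=23
MOV r4, #17 → r4=17
MUL r4, r6, #16 → r4=17*16=272
XOR r0, r6, #11 → r0=17^11=26
LDR r0, [40] → r0=M[40]=5
ADD r0, r5, r4 → r0=23+272=295
LDR r5, [16] → r5=M[16]=-3
After step 9: r0 = 295.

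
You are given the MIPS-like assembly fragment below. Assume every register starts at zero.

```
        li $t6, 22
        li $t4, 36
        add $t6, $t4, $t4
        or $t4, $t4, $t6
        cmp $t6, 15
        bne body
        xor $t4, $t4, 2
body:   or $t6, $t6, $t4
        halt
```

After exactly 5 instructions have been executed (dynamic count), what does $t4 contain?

$t6=22
$t4=36
$t6=36+36=72
$t4=36|72=108
cmp $t6, 15  (cmp 72,15)
After step 5: $t4 = 108.

108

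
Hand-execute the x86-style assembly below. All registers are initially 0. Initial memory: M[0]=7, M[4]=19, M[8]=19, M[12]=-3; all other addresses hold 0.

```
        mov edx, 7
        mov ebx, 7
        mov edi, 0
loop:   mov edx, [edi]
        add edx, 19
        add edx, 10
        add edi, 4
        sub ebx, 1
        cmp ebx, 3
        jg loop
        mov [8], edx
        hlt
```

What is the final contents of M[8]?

26

after mov edx, 7: edx=7
after mov ebx, 7: ebx=7
after mov edi, 0: edi=0
after mov edx, [edi]: edx=M[0]=7
after add edx, 19: edx=7+19=26
after add edx, 10: edx=26+10=36
after add edi, 4: edi=0+4=4
after sub ebx, 1: ebx=7-1=6
cmp ebx, 3  (cmp 6,3)
jg loop: taken
after mov edx, [edi]: edx=M[4]=19
after add edx, 19: edx=19+19=38
after add edx, 10: edx=38+10=48
after add edi, 4: edi=4+4=8
after sub ebx, 1: ebx=6-1=5
cmp ebx, 3  (cmp 5,3)
jg loop: taken
after mov edx, [edi]: edx=M[8]=19
after add edx, 19: edx=19+19=38
after add edx, 10: edx=38+10=48
after add edi, 4: edi=8+4=12
after sub ebx, 1: ebx=5-1=4
cmp ebx, 3  (cmp 4,3)
jg loop: taken
after mov edx, [edi]: edx=M[12]=-3
after add edx, 19: edx=(-3)+19=16
after add edx, 10: edx=16+10=26
after add edi, 4: edi=12+4=16
after sub ebx, 1: ebx=4-1=3
cmp ebx, 3  (cmp 3,3)
jg loop: not taken
mov [8], edx → M[8]=26
halt.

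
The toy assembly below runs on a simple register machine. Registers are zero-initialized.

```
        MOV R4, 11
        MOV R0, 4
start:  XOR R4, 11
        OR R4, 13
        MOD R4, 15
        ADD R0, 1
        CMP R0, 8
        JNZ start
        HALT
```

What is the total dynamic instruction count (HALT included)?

after MOV R4, 11: R4=11
after MOV R0, 4: R0=4
after XOR R4, 11: R4=11^11=0
after OR R4, 13: R4=0|13=13
after MOD R4, 15: R4=13%15=13
after ADD R0, 1: R0=4+1=5
CMP R0, 8  (cmp 5,8)
JNZ start: taken
after XOR R4, 11: R4=13^11=6
after OR R4, 13: R4=6|13=15
after MOD R4, 15: R4=15%15=0
after ADD R0, 1: R0=5+1=6
CMP R0, 8  (cmp 6,8)
JNZ start: taken
after XOR R4, 11: R4=0^11=11
after OR R4, 13: R4=11|13=15
after MOD R4, 15: R4=15%15=0
after ADD R0, 1: R0=6+1=7
CMP R0, 8  (cmp 7,8)
JNZ start: taken
after XOR R4, 11: R4=0^11=11
after OR R4, 13: R4=11|13=15
after MOD R4, 15: R4=15%15=0
after ADD R0, 1: R0=7+1=8
CMP R0, 8  (cmp 8,8)
JNZ start: not taken
halt.
Total executed instructions: 27.

27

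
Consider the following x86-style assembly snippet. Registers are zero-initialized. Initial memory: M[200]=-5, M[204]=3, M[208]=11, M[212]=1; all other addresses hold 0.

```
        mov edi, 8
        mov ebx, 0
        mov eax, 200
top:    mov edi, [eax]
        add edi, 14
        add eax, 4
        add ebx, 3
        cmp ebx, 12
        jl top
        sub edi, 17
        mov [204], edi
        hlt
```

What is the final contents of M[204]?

mov edi, 8 → edi=8
mov ebx, 0 → ebx=0
mov eax, 200 → eax=200
mov edi, [eax] → edi=M[200]=-5
add edi, 14 → edi=(-5)+14=9
add eax, 4 → eax=200+4=204
add ebx, 3 → ebx=0+3=3
cmp ebx, 12  (cmp 3,12)
jl top: taken
mov edi, [eax] → edi=M[204]=3
add edi, 14 → edi=3+14=17
add eax, 4 → eax=204+4=208
add ebx, 3 → ebx=3+3=6
cmp ebx, 12  (cmp 6,12)
jl top: taken
mov edi, [eax] → edi=M[208]=11
add edi, 14 → edi=11+14=25
add eax, 4 → eax=208+4=212
add ebx, 3 → ebx=6+3=9
cmp ebx, 12  (cmp 9,12)
jl top: taken
mov edi, [eax] → edi=M[212]=1
add edi, 14 → edi=1+14=15
add eax, 4 → eax=212+4=216
add ebx, 3 → ebx=9+3=12
cmp ebx, 12  (cmp 12,12)
jl top: not taken
sub edi, 17 → edi=15-17=-2
mov [204], edi → M[204]=-2
halt.

-2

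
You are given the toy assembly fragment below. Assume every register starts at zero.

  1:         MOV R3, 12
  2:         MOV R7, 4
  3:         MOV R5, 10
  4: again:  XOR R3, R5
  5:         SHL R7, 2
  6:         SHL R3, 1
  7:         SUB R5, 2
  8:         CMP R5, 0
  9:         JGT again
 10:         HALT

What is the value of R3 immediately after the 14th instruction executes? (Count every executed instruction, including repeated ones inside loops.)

R3=12
R7=4
R5=10
R3=12^10=6
R7=4<<2=16
R3=6<<1=12
R5=10-2=8
CMP R5, 0  (cmp 8,0)
JGT again: taken
R3=12^8=4
R7=16<<2=64
R3=4<<1=8
R5=8-2=6
CMP R5, 0  (cmp 6,0)
After step 14: R3 = 8.

8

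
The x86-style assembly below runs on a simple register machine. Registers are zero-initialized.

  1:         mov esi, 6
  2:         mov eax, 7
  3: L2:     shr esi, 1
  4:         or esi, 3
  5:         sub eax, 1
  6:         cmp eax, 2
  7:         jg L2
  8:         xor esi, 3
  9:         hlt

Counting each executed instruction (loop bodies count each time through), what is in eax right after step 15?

mov esi, 6 → esi=6
mov eax, 7 → eax=7
shr esi, 1 → esi=6>>1=3
or esi, 3 → esi=3|3=3
sub eax, 1 → eax=7-1=6
cmp eax, 2  (cmp 6,2)
jg L2: taken
shr esi, 1 → esi=3>>1=1
or esi, 3 → esi=1|3=3
sub eax, 1 → eax=6-1=5
cmp eax, 2  (cmp 5,2)
jg L2: taken
shr esi, 1 → esi=3>>1=1
or esi, 3 → esi=1|3=3
sub eax, 1 → eax=5-1=4
After step 15: eax = 4.

4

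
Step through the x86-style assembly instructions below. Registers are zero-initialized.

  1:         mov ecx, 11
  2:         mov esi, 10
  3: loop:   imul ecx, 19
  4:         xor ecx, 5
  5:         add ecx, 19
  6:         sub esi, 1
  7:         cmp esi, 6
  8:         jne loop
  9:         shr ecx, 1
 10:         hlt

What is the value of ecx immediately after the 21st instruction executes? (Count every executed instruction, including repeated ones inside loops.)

1589901

mov ecx, 11 → ecx=11
mov esi, 10 → esi=10
imul ecx, 19 → ecx=11*19=209
xor ecx, 5 → ecx=209^5=212
add ecx, 19 → ecx=212+19=231
sub esi, 1 → esi=10-1=9
cmp esi, 6  (cmp 9,6)
jne loop: taken
imul ecx, 19 → ecx=231*19=4389
xor ecx, 5 → ecx=4389^5=4384
add ecx, 19 → ecx=4384+19=4403
sub esi, 1 → esi=9-1=8
cmp esi, 6  (cmp 8,6)
jne loop: taken
imul ecx, 19 → ecx=4403*19=83657
xor ecx, 5 → ecx=83657^5=83660
add ecx, 19 → ecx=83660+19=83679
sub esi, 1 → esi=8-1=7
cmp esi, 6  (cmp 7,6)
jne loop: taken
imul ecx, 19 → ecx=83679*19=1589901
After step 21: ecx = 1589901.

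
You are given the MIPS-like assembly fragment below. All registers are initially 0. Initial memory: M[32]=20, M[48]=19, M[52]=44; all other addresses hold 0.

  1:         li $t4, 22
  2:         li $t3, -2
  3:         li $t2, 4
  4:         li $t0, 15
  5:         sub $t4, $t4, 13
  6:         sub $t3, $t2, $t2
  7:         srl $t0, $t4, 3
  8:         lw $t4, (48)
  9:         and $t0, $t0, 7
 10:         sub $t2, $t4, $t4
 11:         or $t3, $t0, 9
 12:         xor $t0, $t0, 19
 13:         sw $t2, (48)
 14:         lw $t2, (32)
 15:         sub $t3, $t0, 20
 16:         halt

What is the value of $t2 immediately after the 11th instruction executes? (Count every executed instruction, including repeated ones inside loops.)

0

li $t4, 22 → $t4=22
li $t3, -2 → $t3=-2
li $t2, 4 → $t2=4
li $t0, 15 → $t0=15
sub $t4, $t4, 13 → $t4=22-13=9
sub $t3, $t2, $t2 → $t3=4-4=0
srl $t0, $t4, 3 → $t0=9>>3=1
lw $t4, (48) → $t4=M[48]=19
and $t0, $t0, 7 → $t0=1&7=1
sub $t2, $t4, $t4 → $t2=19-19=0
or $t3, $t0, 9 → $t3=1|9=9
After step 11: $t2 = 0.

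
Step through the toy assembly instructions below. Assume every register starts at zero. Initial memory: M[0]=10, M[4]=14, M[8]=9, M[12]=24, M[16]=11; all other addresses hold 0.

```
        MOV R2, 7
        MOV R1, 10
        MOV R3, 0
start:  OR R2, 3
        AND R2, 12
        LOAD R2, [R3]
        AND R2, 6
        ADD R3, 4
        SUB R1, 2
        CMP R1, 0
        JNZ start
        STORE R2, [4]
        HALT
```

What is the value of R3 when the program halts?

R2=7
R1=10
R3=0
R2=7|3=7
R2=7&12=4
R2=M[0]=10
R2=10&6=2
R3=0+4=4
R1=10-2=8
CMP R1, 0  (cmp 8,0)
JNZ start: taken
R2=2|3=3
R2=3&12=0
R2=M[4]=14
R2=14&6=6
R3=4+4=8
R1=8-2=6
CMP R1, 0  (cmp 6,0)
JNZ start: taken
R2=6|3=7
R2=7&12=4
R2=M[8]=9
R2=9&6=0
R3=8+4=12
R1=6-2=4
CMP R1, 0  (cmp 4,0)
JNZ start: taken
R2=0|3=3
R2=3&12=0
R2=M[12]=24
R2=24&6=0
R3=12+4=16
R1=4-2=2
CMP R1, 0  (cmp 2,0)
JNZ start: taken
R2=0|3=3
R2=3&12=0
R2=M[16]=11
R2=11&6=2
R3=16+4=20
R1=2-2=0
CMP R1, 0  (cmp 0,0)
JNZ start: not taken
STORE R2, [4] → M[4]=2
halt.

20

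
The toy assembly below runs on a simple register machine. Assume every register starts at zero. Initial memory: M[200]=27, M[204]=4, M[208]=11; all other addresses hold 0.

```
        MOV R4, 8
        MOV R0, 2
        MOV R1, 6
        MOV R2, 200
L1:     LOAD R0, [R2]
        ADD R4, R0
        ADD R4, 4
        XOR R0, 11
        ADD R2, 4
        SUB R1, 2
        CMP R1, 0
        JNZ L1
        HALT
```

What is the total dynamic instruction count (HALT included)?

R4=8
R0=2
R1=6
R2=200
R0=M[200]=27
R4=8+27=35
R4=35+4=39
R0=27^11=16
R2=200+4=204
R1=6-2=4
CMP R1, 0  (cmp 4,0)
JNZ L1: taken
R0=M[204]=4
R4=39+4=43
R4=43+4=47
R0=4^11=15
R2=204+4=208
R1=4-2=2
CMP R1, 0  (cmp 2,0)
JNZ L1: taken
R0=M[208]=11
R4=47+11=58
R4=58+4=62
R0=11^11=0
R2=208+4=212
R1=2-2=0
CMP R1, 0  (cmp 0,0)
JNZ L1: not taken
halt.
Total executed instructions: 29.

29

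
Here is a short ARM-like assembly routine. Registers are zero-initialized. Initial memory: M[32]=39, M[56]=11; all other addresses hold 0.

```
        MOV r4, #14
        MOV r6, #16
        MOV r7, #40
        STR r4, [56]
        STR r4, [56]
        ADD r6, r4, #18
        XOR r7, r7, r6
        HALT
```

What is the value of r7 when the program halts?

8

MOV r4, #14 → r4=14
MOV r6, #16 → r6=16
MOV r7, #40 → r7=40
STR r4, [56] → M[56]=14
STR r4, [56] → M[56]=14
ADD r6, r4, #18 → r6=14+18=32
XOR r7, r7, r6 → r7=40^32=8
halt.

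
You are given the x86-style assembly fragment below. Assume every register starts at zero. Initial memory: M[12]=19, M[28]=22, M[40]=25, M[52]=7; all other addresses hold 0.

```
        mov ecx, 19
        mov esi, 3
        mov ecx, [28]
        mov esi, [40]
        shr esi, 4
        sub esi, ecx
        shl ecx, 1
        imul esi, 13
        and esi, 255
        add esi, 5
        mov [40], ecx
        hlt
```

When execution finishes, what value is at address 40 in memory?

44

after mov ecx, 19: ecx=19
after mov esi, 3: esi=3
after mov ecx, [28]: ecx=M[28]=22
after mov esi, [40]: esi=M[40]=25
after shr esi, 4: esi=25>>4=1
after sub esi, ecx: esi=1-22=-21
after shl ecx, 1: ecx=22<<1=44
after imul esi, 13: esi=(-21)*13=-273
after and esi, 255: esi=(-273)&255=239
after add esi, 5: esi=239+5=244
mov [40], ecx → M[40]=44
halt.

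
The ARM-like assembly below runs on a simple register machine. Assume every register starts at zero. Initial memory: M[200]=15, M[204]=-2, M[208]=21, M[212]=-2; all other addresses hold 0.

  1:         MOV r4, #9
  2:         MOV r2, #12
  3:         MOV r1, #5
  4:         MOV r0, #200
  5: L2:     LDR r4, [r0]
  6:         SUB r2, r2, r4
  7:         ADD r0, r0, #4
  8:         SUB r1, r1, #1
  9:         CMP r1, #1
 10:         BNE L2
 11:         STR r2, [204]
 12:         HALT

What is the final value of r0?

216

r4=9
r2=12
r1=5
r0=200
r4=M[200]=15
r2=12-15=-3
r0=200+4=204
r1=5-1=4
CMP r1, #1  (cmp 4,1)
BNE L2: taken
r4=M[204]=-2
r2=(-3)-(-2)=-1
r0=204+4=208
r1=4-1=3
CMP r1, #1  (cmp 3,1)
BNE L2: taken
r4=M[208]=21
r2=(-1)-21=-22
r0=208+4=212
r1=3-1=2
CMP r1, #1  (cmp 2,1)
BNE L2: taken
r4=M[212]=-2
r2=(-22)-(-2)=-20
r0=212+4=216
r1=2-1=1
CMP r1, #1  (cmp 1,1)
BNE L2: not taken
STR r2, [204] → M[204]=-20
halt.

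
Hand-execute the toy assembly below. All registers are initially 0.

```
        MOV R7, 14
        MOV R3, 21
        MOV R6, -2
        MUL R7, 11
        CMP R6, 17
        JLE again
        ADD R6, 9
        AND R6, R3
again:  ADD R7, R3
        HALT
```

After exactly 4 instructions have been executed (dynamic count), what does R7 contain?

MOV R7, 14 → R7=14
MOV R3, 21 → R3=21
MOV R6, -2 → R6=-2
MUL R7, 11 → R7=14*11=154
After step 4: R7 = 154.

154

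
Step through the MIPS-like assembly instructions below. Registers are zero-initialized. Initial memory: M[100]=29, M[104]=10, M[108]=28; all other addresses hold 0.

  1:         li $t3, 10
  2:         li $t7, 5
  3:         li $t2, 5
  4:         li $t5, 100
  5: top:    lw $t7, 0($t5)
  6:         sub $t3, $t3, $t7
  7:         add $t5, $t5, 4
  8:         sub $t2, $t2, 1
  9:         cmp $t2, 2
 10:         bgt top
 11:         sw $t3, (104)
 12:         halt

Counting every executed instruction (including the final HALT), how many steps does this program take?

$t3=10
$t7=5
$t2=5
$t5=100
$t7=M[100]=29
$t3=10-29=-19
$t5=100+4=104
$t2=5-1=4
cmp $t2, 2  (cmp 4,2)
bgt top: taken
$t7=M[104]=10
$t3=(-19)-10=-29
$t5=104+4=108
$t2=4-1=3
cmp $t2, 2  (cmp 3,2)
bgt top: taken
$t7=M[108]=28
$t3=(-29)-28=-57
$t5=108+4=112
$t2=3-1=2
cmp $t2, 2  (cmp 2,2)
bgt top: not taken
sw $t3, (104) → M[104]=-57
halt.
Total executed instructions: 24.

24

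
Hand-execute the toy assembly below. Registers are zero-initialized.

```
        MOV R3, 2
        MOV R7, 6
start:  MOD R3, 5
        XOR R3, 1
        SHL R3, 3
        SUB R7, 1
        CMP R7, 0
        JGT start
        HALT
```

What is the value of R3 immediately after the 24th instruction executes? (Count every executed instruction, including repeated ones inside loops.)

16

R3=2
R7=6
R3=2%5=2
R3=2^1=3
R3=3<<3=24
R7=6-1=5
CMP R7, 0  (cmp 5,0)
JGT start: taken
R3=24%5=4
R3=4^1=5
R3=5<<3=40
R7=5-1=4
CMP R7, 0  (cmp 4,0)
JGT start: taken
R3=40%5=0
R3=0^1=1
R3=1<<3=8
R7=4-1=3
CMP R7, 0  (cmp 3,0)
JGT start: taken
R3=8%5=3
R3=3^1=2
R3=2<<3=16
R7=3-1=2
After step 24: R3 = 16.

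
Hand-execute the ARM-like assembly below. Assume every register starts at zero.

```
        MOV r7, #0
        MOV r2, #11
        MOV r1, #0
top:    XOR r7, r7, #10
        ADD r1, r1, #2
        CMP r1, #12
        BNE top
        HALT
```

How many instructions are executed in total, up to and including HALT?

r7=0
r2=11
r1=0
r7=0^10=10
r1=0+2=2
CMP r1, #12  (cmp 2,12)
BNE top: taken
r7=10^10=0
r1=2+2=4
CMP r1, #12  (cmp 4,12)
BNE top: taken
r7=0^10=10
r1=4+2=6
CMP r1, #12  (cmp 6,12)
BNE top: taken
r7=10^10=0
r1=6+2=8
CMP r1, #12  (cmp 8,12)
BNE top: taken
r7=0^10=10
r1=8+2=10
CMP r1, #12  (cmp 10,12)
BNE top: taken
r7=10^10=0
r1=10+2=12
CMP r1, #12  (cmp 12,12)
BNE top: not taken
halt.
Total executed instructions: 28.

28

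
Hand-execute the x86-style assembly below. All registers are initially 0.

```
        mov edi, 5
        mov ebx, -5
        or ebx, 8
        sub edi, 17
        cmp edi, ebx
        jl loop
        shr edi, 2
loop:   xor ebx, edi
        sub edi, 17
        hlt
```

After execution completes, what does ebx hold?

mov edi, 5 → edi=5
mov ebx, -5 → ebx=-5
or ebx, 8 → ebx=(-5)|8=-5
sub edi, 17 → edi=5-17=-12
cmp edi, ebx  (cmp -12,-5)
jl loop: taken
xor ebx, edi → ebx=(-5)^(-12)=15
sub edi, 17 → edi=(-12)-17=-29
halt.

15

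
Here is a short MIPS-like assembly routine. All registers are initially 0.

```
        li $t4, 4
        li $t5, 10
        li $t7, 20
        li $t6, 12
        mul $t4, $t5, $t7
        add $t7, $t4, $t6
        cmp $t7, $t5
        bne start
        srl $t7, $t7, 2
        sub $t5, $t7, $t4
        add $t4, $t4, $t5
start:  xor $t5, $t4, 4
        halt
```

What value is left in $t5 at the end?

after li $t4, 4: $t4=4
after li $t5, 10: $t5=10
after li $t7, 20: $t7=20
after li $t6, 12: $t6=12
after mul $t4, $t5, $t7: $t4=10*20=200
after add $t7, $t4, $t6: $t7=200+12=212
cmp $t7, $t5  (cmp 212,10)
bne start: taken
after xor $t5, $t4, 4: $t5=200^4=204
halt.

204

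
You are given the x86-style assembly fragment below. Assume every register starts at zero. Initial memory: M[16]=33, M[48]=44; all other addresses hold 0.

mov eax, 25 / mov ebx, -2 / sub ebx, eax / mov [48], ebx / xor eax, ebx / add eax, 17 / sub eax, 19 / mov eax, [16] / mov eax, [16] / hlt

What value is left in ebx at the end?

-27

eax=25
ebx=-2
ebx=(-2)-25=-27
mov [48], ebx → M[48]=-27
eax=25^(-27)=-4
eax=(-4)+17=13
eax=13-19=-6
eax=M[16]=33
eax=M[16]=33
halt.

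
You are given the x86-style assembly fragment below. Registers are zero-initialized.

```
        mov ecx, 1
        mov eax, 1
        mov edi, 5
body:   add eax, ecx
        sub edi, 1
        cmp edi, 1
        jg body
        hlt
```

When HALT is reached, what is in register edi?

mov ecx, 1 → ecx=1
mov eax, 1 → eax=1
mov edi, 5 → edi=5
add eax, ecx → eax=1+1=2
sub edi, 1 → edi=5-1=4
cmp edi, 1  (cmp 4,1)
jg body: taken
add eax, ecx → eax=2+1=3
sub edi, 1 → edi=4-1=3
cmp edi, 1  (cmp 3,1)
jg body: taken
add eax, ecx → eax=3+1=4
sub edi, 1 → edi=3-1=2
cmp edi, 1  (cmp 2,1)
jg body: taken
add eax, ecx → eax=4+1=5
sub edi, 1 → edi=2-1=1
cmp edi, 1  (cmp 1,1)
jg body: not taken
halt.

1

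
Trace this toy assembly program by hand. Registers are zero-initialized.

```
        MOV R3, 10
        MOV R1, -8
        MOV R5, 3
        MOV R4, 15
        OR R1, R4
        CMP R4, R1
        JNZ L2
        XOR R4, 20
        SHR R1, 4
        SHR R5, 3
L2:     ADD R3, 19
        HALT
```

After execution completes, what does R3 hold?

29

MOV R3, 10 → R3=10
MOV R1, -8 → R1=-8
MOV R5, 3 → R5=3
MOV R4, 15 → R4=15
OR R1, R4 → R1=(-8)|15=-1
CMP R4, R1  (cmp 15,-1)
JNZ L2: taken
ADD R3, 19 → R3=10+19=29
halt.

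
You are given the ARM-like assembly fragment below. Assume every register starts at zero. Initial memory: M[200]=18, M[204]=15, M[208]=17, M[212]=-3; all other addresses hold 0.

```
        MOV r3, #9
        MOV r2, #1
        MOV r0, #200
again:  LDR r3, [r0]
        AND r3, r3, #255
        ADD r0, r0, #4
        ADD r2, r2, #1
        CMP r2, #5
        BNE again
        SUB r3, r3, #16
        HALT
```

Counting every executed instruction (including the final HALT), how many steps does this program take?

29

r3=9
r2=1
r0=200
r3=M[200]=18
r3=18&255=18
r0=200+4=204
r2=1+1=2
CMP r2, #5  (cmp 2,5)
BNE again: taken
r3=M[204]=15
r3=15&255=15
r0=204+4=208
r2=2+1=3
CMP r2, #5  (cmp 3,5)
BNE again: taken
r3=M[208]=17
r3=17&255=17
r0=208+4=212
r2=3+1=4
CMP r2, #5  (cmp 4,5)
BNE again: taken
r3=M[212]=-3
r3=(-3)&255=253
r0=212+4=216
r2=4+1=5
CMP r2, #5  (cmp 5,5)
BNE again: not taken
r3=253-16=237
halt.
Total executed instructions: 29.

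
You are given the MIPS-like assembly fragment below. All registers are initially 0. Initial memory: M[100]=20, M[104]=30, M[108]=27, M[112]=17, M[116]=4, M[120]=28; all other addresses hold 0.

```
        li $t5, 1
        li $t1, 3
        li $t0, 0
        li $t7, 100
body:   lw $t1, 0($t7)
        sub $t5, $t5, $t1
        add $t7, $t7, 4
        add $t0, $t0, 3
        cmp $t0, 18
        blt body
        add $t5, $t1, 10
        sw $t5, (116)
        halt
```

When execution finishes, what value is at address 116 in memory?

38

li $t5, 1 → $t5=1
li $t1, 3 → $t1=3
li $t0, 0 → $t0=0
li $t7, 100 → $t7=100
lw $t1, 0($t7) → $t1=M[100]=20
sub $t5, $t5, $t1 → $t5=1-20=-19
add $t7, $t7, 4 → $t7=100+4=104
add $t0, $t0, 3 → $t0=0+3=3
cmp $t0, 18  (cmp 3,18)
blt body: taken
lw $t1, 0($t7) → $t1=M[104]=30
sub $t5, $t5, $t1 → $t5=(-19)-30=-49
add $t7, $t7, 4 → $t7=104+4=108
add $t0, $t0, 3 → $t0=3+3=6
cmp $t0, 18  (cmp 6,18)
blt body: taken
lw $t1, 0($t7) → $t1=M[108]=27
sub $t5, $t5, $t1 → $t5=(-49)-27=-76
add $t7, $t7, 4 → $t7=108+4=112
add $t0, $t0, 3 → $t0=6+3=9
cmp $t0, 18  (cmp 9,18)
blt body: taken
lw $t1, 0($t7) → $t1=M[112]=17
sub $t5, $t5, $t1 → $t5=(-76)-17=-93
add $t7, $t7, 4 → $t7=112+4=116
add $t0, $t0, 3 → $t0=9+3=12
cmp $t0, 18  (cmp 12,18)
blt body: taken
lw $t1, 0($t7) → $t1=M[116]=4
sub $t5, $t5, $t1 → $t5=(-93)-4=-97
add $t7, $t7, 4 → $t7=116+4=120
add $t0, $t0, 3 → $t0=12+3=15
cmp $t0, 18  (cmp 15,18)
blt body: taken
lw $t1, 0($t7) → $t1=M[120]=28
sub $t5, $t5, $t1 → $t5=(-97)-28=-125
add $t7, $t7, 4 → $t7=120+4=124
add $t0, $t0, 3 → $t0=15+3=18
cmp $t0, 18  (cmp 18,18)
blt body: not taken
add $t5, $t1, 10 → $t5=28+10=38
sw $t5, (116) → M[116]=38
halt.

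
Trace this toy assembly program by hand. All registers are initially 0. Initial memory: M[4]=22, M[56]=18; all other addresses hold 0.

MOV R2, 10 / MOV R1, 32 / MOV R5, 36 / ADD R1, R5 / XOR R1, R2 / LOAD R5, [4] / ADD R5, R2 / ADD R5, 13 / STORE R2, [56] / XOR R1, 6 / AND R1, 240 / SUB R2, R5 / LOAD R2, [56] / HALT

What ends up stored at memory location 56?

MOV R2, 10 → R2=10
MOV R1, 32 → R1=32
MOV R5, 36 → R5=36
ADD R1, R5 → R1=32+36=68
XOR R1, R2 → R1=68^10=78
LOAD R5, [4] → R5=M[4]=22
ADD R5, R2 → R5=22+10=32
ADD R5, 13 → R5=32+13=45
STORE R2, [56] → M[56]=10
XOR R1, 6 → R1=78^6=72
AND R1, 240 → R1=72&240=64
SUB R2, R5 → R2=10-45=-35
LOAD R2, [56] → R2=M[56]=10
halt.

10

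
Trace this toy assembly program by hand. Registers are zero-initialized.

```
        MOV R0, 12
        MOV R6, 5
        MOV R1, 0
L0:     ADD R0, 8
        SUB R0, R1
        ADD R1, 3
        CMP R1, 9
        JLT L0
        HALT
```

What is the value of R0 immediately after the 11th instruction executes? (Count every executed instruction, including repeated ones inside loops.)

R0=12
R6=5
R1=0
R0=12+8=20
R0=20-0=20
R1=0+3=3
CMP R1, 9  (cmp 3,9)
JLT L0: taken
R0=20+8=28
R0=28-3=25
R1=3+3=6
After step 11: R0 = 25.

25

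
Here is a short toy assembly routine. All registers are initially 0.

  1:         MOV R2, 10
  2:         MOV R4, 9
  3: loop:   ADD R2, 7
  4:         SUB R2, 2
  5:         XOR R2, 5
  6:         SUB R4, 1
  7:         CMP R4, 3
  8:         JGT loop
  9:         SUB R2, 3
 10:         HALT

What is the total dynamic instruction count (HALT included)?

after MOV R2, 10: R2=10
after MOV R4, 9: R4=9
after ADD R2, 7: R2=10+7=17
after SUB R2, 2: R2=17-2=15
after XOR R2, 5: R2=15^5=10
after SUB R4, 1: R4=9-1=8
CMP R4, 3  (cmp 8,3)
JGT loop: taken
after ADD R2, 7: R2=10+7=17
after SUB R2, 2: R2=17-2=15
after XOR R2, 5: R2=15^5=10
after SUB R4, 1: R4=8-1=7
CMP R4, 3  (cmp 7,3)
JGT loop: taken
after ADD R2, 7: R2=10+7=17
after SUB R2, 2: R2=17-2=15
after XOR R2, 5: R2=15^5=10
after SUB R4, 1: R4=7-1=6
CMP R4, 3  (cmp 6,3)
JGT loop: taken
after ADD R2, 7: R2=10+7=17
after SUB R2, 2: R2=17-2=15
after XOR R2, 5: R2=15^5=10
after SUB R4, 1: R4=6-1=5
CMP R4, 3  (cmp 5,3)
JGT loop: taken
after ADD R2, 7: R2=10+7=17
after SUB R2, 2: R2=17-2=15
after XOR R2, 5: R2=15^5=10
after SUB R4, 1: R4=5-1=4
CMP R4, 3  (cmp 4,3)
JGT loop: taken
after ADD R2, 7: R2=10+7=17
after SUB R2, 2: R2=17-2=15
after XOR R2, 5: R2=15^5=10
after SUB R4, 1: R4=4-1=3
CMP R4, 3  (cmp 3,3)
JGT loop: not taken
after SUB R2, 3: R2=10-3=7
halt.
Total executed instructions: 40.

40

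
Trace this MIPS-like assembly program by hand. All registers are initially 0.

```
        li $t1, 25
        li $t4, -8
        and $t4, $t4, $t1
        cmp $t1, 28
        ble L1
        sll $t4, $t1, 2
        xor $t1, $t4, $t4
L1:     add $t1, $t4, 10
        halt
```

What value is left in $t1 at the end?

li $t1, 25 → $t1=25
li $t4, -8 → $t4=-8
and $t4, $t4, $t1 → $t4=(-8)&25=24
cmp $t1, 28  (cmp 25,28)
ble L1: taken
add $t1, $t4, 10 → $t1=24+10=34
halt.

34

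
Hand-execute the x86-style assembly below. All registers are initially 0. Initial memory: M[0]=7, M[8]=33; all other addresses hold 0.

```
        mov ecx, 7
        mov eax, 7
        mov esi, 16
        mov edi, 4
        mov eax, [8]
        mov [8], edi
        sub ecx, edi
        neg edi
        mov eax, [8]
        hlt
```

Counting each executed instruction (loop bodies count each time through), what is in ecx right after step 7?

3

ecx=7
eax=7
esi=16
edi=4
eax=M[8]=33
mov [8], edi → M[8]=4
ecx=7-4=3
After step 7: ecx = 3.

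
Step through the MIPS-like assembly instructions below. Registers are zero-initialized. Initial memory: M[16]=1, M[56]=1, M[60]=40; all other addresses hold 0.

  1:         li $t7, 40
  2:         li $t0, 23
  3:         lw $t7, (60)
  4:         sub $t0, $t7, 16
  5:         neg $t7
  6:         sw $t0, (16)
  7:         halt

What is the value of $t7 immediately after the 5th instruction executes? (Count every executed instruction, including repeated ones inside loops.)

-40

after li $t7, 40: $t7=40
after li $t0, 23: $t0=23
after lw $t7, (60): $t7=M[60]=40
after sub $t0, $t7, 16: $t0=40-16=24
after neg $t7: $t7=-(40)=-40
After step 5: $t7 = -40.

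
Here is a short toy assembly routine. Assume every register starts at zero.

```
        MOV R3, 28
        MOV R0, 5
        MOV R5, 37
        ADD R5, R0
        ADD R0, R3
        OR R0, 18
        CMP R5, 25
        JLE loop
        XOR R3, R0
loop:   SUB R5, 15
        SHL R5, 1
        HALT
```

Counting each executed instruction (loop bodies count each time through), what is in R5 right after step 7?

MOV R3, 28 → R3=28
MOV R0, 5 → R0=5
MOV R5, 37 → R5=37
ADD R5, R0 → R5=37+5=42
ADD R0, R3 → R0=5+28=33
OR R0, 18 → R0=33|18=51
CMP R5, 25  (cmp 42,25)
After step 7: R5 = 42.

42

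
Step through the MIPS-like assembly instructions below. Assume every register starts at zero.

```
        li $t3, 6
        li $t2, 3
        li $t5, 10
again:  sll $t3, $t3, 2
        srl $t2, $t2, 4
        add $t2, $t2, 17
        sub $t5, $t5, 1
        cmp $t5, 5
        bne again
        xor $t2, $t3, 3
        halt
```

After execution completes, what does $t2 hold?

6147

li $t3, 6 → $t3=6
li $t2, 3 → $t2=3
li $t5, 10 → $t5=10
sll $t3, $t3, 2 → $t3=6<<2=24
srl $t2, $t2, 4 → $t2=3>>4=0
add $t2, $t2, 17 → $t2=0+17=17
sub $t5, $t5, 1 → $t5=10-1=9
cmp $t5, 5  (cmp 9,5)
bne again: taken
sll $t3, $t3, 2 → $t3=24<<2=96
srl $t2, $t2, 4 → $t2=17>>4=1
add $t2, $t2, 17 → $t2=1+17=18
sub $t5, $t5, 1 → $t5=9-1=8
cmp $t5, 5  (cmp 8,5)
bne again: taken
sll $t3, $t3, 2 → $t3=96<<2=384
srl $t2, $t2, 4 → $t2=18>>4=1
add $t2, $t2, 17 → $t2=1+17=18
sub $t5, $t5, 1 → $t5=8-1=7
cmp $t5, 5  (cmp 7,5)
bne again: taken
sll $t3, $t3, 2 → $t3=384<<2=1536
srl $t2, $t2, 4 → $t2=18>>4=1
add $t2, $t2, 17 → $t2=1+17=18
sub $t5, $t5, 1 → $t5=7-1=6
cmp $t5, 5  (cmp 6,5)
bne again: taken
sll $t3, $t3, 2 → $t3=1536<<2=6144
srl $t2, $t2, 4 → $t2=18>>4=1
add $t2, $t2, 17 → $t2=1+17=18
sub $t5, $t5, 1 → $t5=6-1=5
cmp $t5, 5  (cmp 5,5)
bne again: not taken
xor $t2, $t3, 3 → $t2=6144^3=6147
halt.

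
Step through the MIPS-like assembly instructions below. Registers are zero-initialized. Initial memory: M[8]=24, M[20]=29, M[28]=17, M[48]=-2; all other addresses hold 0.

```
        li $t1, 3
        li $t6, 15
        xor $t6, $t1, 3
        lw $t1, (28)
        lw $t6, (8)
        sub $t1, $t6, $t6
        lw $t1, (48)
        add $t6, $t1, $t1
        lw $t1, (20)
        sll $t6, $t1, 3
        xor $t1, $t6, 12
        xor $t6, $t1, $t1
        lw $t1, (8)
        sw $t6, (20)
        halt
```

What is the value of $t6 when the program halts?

0

li $t1, 3 → $t1=3
li $t6, 15 → $t6=15
xor $t6, $t1, 3 → $t6=3^3=0
lw $t1, (28) → $t1=M[28]=17
lw $t6, (8) → $t6=M[8]=24
sub $t1, $t6, $t6 → $t1=24-24=0
lw $t1, (48) → $t1=M[48]=-2
add $t6, $t1, $t1 → $t6=(-2)+(-2)=-4
lw $t1, (20) → $t1=M[20]=29
sll $t6, $t1, 3 → $t6=29<<3=232
xor $t1, $t6, 12 → $t1=232^12=228
xor $t6, $t1, $t1 → $t6=228^228=0
lw $t1, (8) → $t1=M[8]=24
sw $t6, (20) → M[20]=0
halt.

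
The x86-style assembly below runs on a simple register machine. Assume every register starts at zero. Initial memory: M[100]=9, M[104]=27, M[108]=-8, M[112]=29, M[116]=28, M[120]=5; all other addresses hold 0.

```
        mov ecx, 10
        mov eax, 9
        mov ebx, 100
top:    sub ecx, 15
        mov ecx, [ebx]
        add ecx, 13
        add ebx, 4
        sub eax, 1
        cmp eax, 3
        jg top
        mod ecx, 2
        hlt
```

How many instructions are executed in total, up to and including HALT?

47

ecx=10
eax=9
ebx=100
ecx=10-15=-5
ecx=M[100]=9
ecx=9+13=22
ebx=100+4=104
eax=9-1=8
cmp eax, 3  (cmp 8,3)
jg top: taken
ecx=22-15=7
ecx=M[104]=27
ecx=27+13=40
ebx=104+4=108
eax=8-1=7
cmp eax, 3  (cmp 7,3)
jg top: taken
ecx=40-15=25
ecx=M[108]=-8
ecx=(-8)+13=5
ebx=108+4=112
eax=7-1=6
cmp eax, 3  (cmp 6,3)
jg top: taken
ecx=5-15=-10
ecx=M[112]=29
ecx=29+13=42
ebx=112+4=116
eax=6-1=5
cmp eax, 3  (cmp 5,3)
jg top: taken
ecx=42-15=27
ecx=M[116]=28
ecx=28+13=41
ebx=116+4=120
eax=5-1=4
cmp eax, 3  (cmp 4,3)
jg top: taken
ecx=41-15=26
ecx=M[120]=5
ecx=5+13=18
ebx=120+4=124
eax=4-1=3
cmp eax, 3  (cmp 3,3)
jg top: not taken
ecx=18%2=0
halt.
Total executed instructions: 47.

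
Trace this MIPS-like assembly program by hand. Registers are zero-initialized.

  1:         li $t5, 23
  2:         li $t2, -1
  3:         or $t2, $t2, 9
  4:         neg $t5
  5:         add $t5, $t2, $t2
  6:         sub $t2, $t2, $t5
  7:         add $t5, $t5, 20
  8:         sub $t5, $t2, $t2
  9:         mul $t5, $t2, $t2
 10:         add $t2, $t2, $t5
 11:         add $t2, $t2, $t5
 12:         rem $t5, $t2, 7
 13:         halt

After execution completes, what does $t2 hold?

$t5=23
$t2=-1
$t2=(-1)|9=-1
$t5=-(23)=-23
$t5=(-1)+(-1)=-2
$t2=(-1)-(-2)=1
$t5=(-2)+20=18
$t5=1-1=0
$t5=1*1=1
$t2=1+1=2
$t2=2+1=3
$t5=3%7=3
halt.

3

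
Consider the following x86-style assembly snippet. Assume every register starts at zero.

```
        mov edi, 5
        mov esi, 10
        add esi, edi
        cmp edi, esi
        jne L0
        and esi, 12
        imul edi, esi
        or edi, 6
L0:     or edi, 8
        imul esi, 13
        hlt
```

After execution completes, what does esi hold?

195

mov edi, 5 → edi=5
mov esi, 10 → esi=10
add esi, edi → esi=10+5=15
cmp edi, esi  (cmp 5,15)
jne L0: taken
or edi, 8 → edi=5|8=13
imul esi, 13 → esi=15*13=195
halt.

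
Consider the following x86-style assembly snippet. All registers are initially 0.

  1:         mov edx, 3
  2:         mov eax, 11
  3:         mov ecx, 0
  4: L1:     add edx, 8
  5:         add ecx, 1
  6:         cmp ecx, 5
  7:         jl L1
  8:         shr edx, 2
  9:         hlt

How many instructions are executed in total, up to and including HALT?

25

after mov edx, 3: edx=3
after mov eax, 11: eax=11
after mov ecx, 0: ecx=0
after add edx, 8: edx=3+8=11
after add ecx, 1: ecx=0+1=1
cmp ecx, 5  (cmp 1,5)
jl L1: taken
after add edx, 8: edx=11+8=19
after add ecx, 1: ecx=1+1=2
cmp ecx, 5  (cmp 2,5)
jl L1: taken
after add edx, 8: edx=19+8=27
after add ecx, 1: ecx=2+1=3
cmp ecx, 5  (cmp 3,5)
jl L1: taken
after add edx, 8: edx=27+8=35
after add ecx, 1: ecx=3+1=4
cmp ecx, 5  (cmp 4,5)
jl L1: taken
after add edx, 8: edx=35+8=43
after add ecx, 1: ecx=4+1=5
cmp ecx, 5  (cmp 5,5)
jl L1: not taken
after shr edx, 2: edx=43>>2=10
halt.
Total executed instructions: 25.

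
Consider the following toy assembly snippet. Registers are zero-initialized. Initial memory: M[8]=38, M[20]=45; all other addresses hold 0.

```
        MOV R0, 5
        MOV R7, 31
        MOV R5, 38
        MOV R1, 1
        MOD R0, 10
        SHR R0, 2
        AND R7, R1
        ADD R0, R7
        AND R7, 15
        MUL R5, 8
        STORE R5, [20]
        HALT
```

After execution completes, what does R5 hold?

304

MOV R0, 5 → R0=5
MOV R7, 31 → R7=31
MOV R5, 38 → R5=38
MOV R1, 1 → R1=1
MOD R0, 10 → R0=5%10=5
SHR R0, 2 → R0=5>>2=1
AND R7, R1 → R7=31&1=1
ADD R0, R7 → R0=1+1=2
AND R7, 15 → R7=1&15=1
MUL R5, 8 → R5=38*8=304
STORE R5, [20] → M[20]=304
halt.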